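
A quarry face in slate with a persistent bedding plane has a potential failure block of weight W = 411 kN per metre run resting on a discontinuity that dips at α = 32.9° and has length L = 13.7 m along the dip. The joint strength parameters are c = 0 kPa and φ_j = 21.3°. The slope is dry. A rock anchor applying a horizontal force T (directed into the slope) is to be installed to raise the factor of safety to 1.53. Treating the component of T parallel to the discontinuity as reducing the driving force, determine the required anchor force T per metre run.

T = 138 kN/m

Resolving forces along and normal to the sliding plane, with the horizontal anchor force T adding T·sinα to the effective normal force and T·cosα acting up the plane against the driving force:
FS = [cL + (W cosα + T sinα) tanφ_j] / [W sinα − T cosα]
Without the anchor: N' = 345.1 kN/m, driving T_d = 223.2 kN/m, resisting R = 0·13.7 + 345.1·tan21.3° = 134.5 kN/m, FS = 0.60.
Setting FS = 1.53 and solving for T:
1.53·(223.2 − T cos32.9°) = 134.5 + T sin32.9°·tan21.3°
T·(sin32.9°·tan21.3° + 1.53·cos32.9°) = 1.53·223.2 − 134.5
T·(0.5432·0.3899 + 1.53·0.8396) = 341.6 − 134.5 = 207.0
T·1.4964 = 207.0
T = 138.3 kN/m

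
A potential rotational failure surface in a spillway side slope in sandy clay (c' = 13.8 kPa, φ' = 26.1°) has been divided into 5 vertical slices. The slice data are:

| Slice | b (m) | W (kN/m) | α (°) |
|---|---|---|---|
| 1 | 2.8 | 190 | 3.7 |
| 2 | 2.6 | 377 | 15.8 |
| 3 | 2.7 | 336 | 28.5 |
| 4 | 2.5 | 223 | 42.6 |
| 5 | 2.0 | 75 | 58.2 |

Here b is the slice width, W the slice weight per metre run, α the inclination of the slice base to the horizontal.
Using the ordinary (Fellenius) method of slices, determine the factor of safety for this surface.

Ordinary method of slices: FS = Σ[c'·Δl_i + (W_i cosα_i)·tanφ'] / Σ W_i sinα_i, with Δl_i = b_i / cosα_i.
Slice 1: Δl = 2.8/cos3.7° = 2.806 m; N'_1 = 190·cos3.7° = 189.6; c'Δl = 38.72; W sinα = 12.3
Slice 2: Δl = 2.6/cos15.8° = 2.702 m; N'_2 = 377·cos15.8° = 362.8; c'Δl = 37.29; W sinα = 102.6
Slice 3: Δl = 2.7/cos28.5° = 3.072 m; N'_3 = 336·cos28.5° = 295.3; c'Δl = 42.40; W sinα = 160.3
Slice 4: Δl = 2.5/cos42.6° = 3.396 m; N'_4 = 223·cos42.6° = 164.1; c'Δl = 46.87; W sinα = 150.9
Slice 5: Δl = 2.0/cos58.2° = 3.795 m; N'_5 = 75·cos58.2° = 39.5; c'Δl = 52.38; W sinα = 63.7
Σc'Δl = 217.7 kN/m; ΣN' = 1051.3 kN/m; ΣW sinα = 489.9 kN/m
Resisting = 217.7 + 1051.3·tan26.1° = 217.7 + 515.0 = 732.7 kN/m
FS = 732.7 / 489.9 = 1.496

FS = 1.50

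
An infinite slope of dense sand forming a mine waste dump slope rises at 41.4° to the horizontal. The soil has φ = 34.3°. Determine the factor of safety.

For a dry cohesionless infinite slope the factor of safety is FS = tanφ / tanβ.
FS = tan34.3° / tan41.4° = 0.6822 / 0.8816 = 0.774

FS = 0.77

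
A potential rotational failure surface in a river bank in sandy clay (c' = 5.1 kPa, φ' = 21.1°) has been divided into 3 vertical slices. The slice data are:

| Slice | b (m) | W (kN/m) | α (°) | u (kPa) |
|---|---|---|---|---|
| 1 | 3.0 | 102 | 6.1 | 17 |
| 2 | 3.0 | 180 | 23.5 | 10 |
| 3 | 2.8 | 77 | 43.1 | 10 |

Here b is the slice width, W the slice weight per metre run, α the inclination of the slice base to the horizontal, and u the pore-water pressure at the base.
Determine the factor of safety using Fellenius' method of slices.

FS = 0.95

Ordinary method of slices: FS = Σ[c'·Δl_i + (W_i cosα_i − u_i·Δl_i)·tanφ'] / Σ W_i sinα_i, with Δl_i = b_i / cosα_i.
Slice 1: Δl = 3.0/cos6.1° = 3.017 m; N'_1 = 102·cos6.1° − 17·3.017 = 50.1; c'Δl = 15.39; W sinα = 10.8
Slice 2: Δl = 3.0/cos23.5° = 3.271 m; N'_2 = 180·cos23.5° − 10·3.271 = 132.4; c'Δl = 16.68; W sinα = 71.8
Slice 3: Δl = 2.8/cos43.1° = 3.835 m; N'_3 = 77·cos43.1° − 10·3.835 = 17.9; c'Δl = 19.56; W sinα = 52.6
Σc'Δl = 51.6 kN/m; ΣN' = 200.4 kN/m; ΣW sinα = 135.2 kN/m
Resisting = 51.6 + 200.4·tan21.1° = 51.6 + 77.3 = 128.9 kN/m
FS = 128.9 / 135.2 = 0.954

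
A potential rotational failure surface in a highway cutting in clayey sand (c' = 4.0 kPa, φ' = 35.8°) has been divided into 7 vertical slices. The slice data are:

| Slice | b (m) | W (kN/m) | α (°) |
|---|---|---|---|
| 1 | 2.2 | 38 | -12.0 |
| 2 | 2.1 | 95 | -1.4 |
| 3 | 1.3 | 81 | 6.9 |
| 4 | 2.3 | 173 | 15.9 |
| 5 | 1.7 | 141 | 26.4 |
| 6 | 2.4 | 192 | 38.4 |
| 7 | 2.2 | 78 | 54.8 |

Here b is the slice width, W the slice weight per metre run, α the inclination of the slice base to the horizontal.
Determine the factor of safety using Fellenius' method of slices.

FS = 1.96

Ordinary method of slices: FS = Σ[c'·Δl_i + (W_i cosα_i)·tanφ'] / Σ W_i sinα_i, with Δl_i = b_i / cosα_i.
Slice 1: Δl = 2.2/cos(-12.0°) = 2.249 m; N'_1 = 38·cos(-12.0°) = 37.2; c'Δl = 9.00; W sinα = -7.9
Slice 2: Δl = 2.1/cos(-1.4°) = 2.101 m; N'_2 = 95·cos(-1.4°) = 95.0; c'Δl = 8.40; W sinα = -2.3
Slice 3: Δl = 1.3/cos6.9° = 1.309 m; N'_3 = 81·cos6.9° = 80.4; c'Δl = 5.24; W sinα = 9.7
Slice 4: Δl = 2.3/cos15.9° = 2.391 m; N'_4 = 173·cos15.9° = 166.4; c'Δl = 9.57; W sinα = 47.4
Slice 5: Δl = 1.7/cos26.4° = 1.898 m; N'_5 = 141·cos26.4° = 126.3; c'Δl = 7.59; W sinα = 62.7
Slice 6: Δl = 2.4/cos38.4° = 3.062 m; N'_6 = 192·cos38.4° = 150.5; c'Δl = 12.25; W sinα = 119.3
Slice 7: Δl = 2.2/cos54.8° = 3.817 m; N'_7 = 78·cos54.8° = 45.0; c'Δl = 15.27; W sinα = 63.7
Σc'Δl = 67.3 kN/m; ΣN' = 700.7 kN/m; ΣW sinα = 292.6 kN/m
Resisting = 67.3 + 700.7·tan35.8° = 67.3 + 505.3 = 572.6 kN/m
FS = 572.6 / 292.6 = 1.957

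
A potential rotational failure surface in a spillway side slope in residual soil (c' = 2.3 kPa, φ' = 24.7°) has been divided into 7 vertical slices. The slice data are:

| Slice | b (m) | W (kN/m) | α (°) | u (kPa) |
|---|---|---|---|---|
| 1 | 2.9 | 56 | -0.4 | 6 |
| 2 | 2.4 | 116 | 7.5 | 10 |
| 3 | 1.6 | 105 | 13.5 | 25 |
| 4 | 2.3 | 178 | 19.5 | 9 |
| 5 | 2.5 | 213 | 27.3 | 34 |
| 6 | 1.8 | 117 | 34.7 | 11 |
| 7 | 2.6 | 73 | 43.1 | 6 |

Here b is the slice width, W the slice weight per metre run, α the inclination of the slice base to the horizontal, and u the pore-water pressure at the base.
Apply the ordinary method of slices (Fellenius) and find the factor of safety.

Ordinary method of slices: FS = Σ[c'·Δl_i + (W_i cosα_i − u_i·Δl_i)·tanφ'] / Σ W_i sinα_i, with Δl_i = b_i / cosα_i.
Slice 1: Δl = 2.9/cos(-0.4°) = 2.900 m; N'_1 = 56·cos(-0.4°) − 6·2.900 = 38.6; c'Δl = 6.67; W sinα = -0.4
Slice 2: Δl = 2.4/cos7.5° = 2.421 m; N'_2 = 116·cos7.5° − 10·2.421 = 90.8; c'Δl = 5.57; W sinα = 15.1
Slice 3: Δl = 1.6/cos13.5° = 1.645 m; N'_3 = 105·cos13.5° − 25·1.645 = 61.0; c'Δl = 3.78; W sinα = 24.5
Slice 4: Δl = 2.3/cos19.5° = 2.440 m; N'_4 = 178·cos19.5° − 9·2.440 = 145.8; c'Δl = 5.61; W sinα = 59.4
Slice 5: Δl = 2.5/cos27.3° = 2.813 m; N'_5 = 213·cos27.3° − 34·2.813 = 93.6; c'Δl = 6.47; W sinα = 97.7
Slice 6: Δl = 1.8/cos34.7° = 2.189 m; N'_6 = 117·cos34.7° − 11·2.189 = 72.1; c'Δl = 5.04; W sinα = 66.6
Slice 7: Δl = 2.6/cos43.1° = 3.561 m; N'_7 = 73·cos43.1° − 6·3.561 = 31.9; c'Δl = 8.19; W sinα = 49.9
Σc'Δl = 41.3 kN/m; ΣN' = 533.9 kN/m; ΣW sinα = 312.9 kN/m
Resisting = 41.3 + 533.9·tan24.7° = 41.3 + 245.5 = 286.9 kN/m
FS = 286.9 / 312.9 = 0.917

FS = 0.92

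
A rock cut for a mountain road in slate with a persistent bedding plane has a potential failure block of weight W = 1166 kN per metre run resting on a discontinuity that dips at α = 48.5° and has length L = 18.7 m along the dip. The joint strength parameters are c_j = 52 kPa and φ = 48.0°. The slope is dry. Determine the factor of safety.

Resolving the block weight along and normal to the plane and applying the Mohr–Coulomb strength on the joint:
N' = W cosα = 1166·cos48.5° = 772.6 kN/m
Driving force T = W sinα = 1166·sin48.5° = 873.3 kN/m
Resisting force R = c_j·L + N'·tanφ = 52·18.7 + 772.6·tan48.0° = 972.4 + 858.1 = 1830.5 kN/m
FS = R / T = 1830.5 / 873.3 = 2.096

FS = 2.10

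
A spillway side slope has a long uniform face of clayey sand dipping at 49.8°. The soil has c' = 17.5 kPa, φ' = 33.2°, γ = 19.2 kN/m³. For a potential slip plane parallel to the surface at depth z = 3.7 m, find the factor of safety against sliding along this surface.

For an infinite slope with a slip plane parallel to the surface (no pore pressure): FS = [c' + γz cos²β tanφ'] / [γz sinβ cosβ].
γz = 19.2·3.7 = 71.04 kN/m²
Numerator = 17.5 + 71.04·cos²49.8°·tan33.2° = 17.5 + 71.04·0.4166·0.6544 = 36.867 kPa
Denominator = 71.04·sin49.8°·cos49.8° = 71.04·0.7638·0.6455 = 35.023 kPa
FS = 36.867 / 35.023 = 1.053

FS = 1.05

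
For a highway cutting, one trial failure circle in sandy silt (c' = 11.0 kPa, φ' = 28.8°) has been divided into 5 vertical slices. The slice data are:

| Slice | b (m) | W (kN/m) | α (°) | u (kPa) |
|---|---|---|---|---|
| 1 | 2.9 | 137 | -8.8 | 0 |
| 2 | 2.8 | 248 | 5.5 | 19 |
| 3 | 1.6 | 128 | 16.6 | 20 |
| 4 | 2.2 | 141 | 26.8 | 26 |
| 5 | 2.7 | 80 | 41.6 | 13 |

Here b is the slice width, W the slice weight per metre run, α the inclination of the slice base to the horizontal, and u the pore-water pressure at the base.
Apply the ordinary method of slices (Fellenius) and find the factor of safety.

Ordinary method of slices: FS = Σ[c'·Δl_i + (W_i cosα_i − u_i·Δl_i)·tanφ'] / Σ W_i sinα_i, with Δl_i = b_i / cosα_i.
Slice 1: Δl = 2.9/cos(-8.8°) = 2.935 m; N'_1 = 137·cos(-8.8°) − 0·2.935 = 135.4; c'Δl = 32.28; W sinα = -21.0
Slice 2: Δl = 2.8/cos5.5° = 2.813 m; N'_2 = 248·cos5.5° − 19·2.813 = 193.4; c'Δl = 30.94; W sinα = 23.8
Slice 3: Δl = 1.6/cos16.6° = 1.670 m; N'_3 = 128·cos16.6° − 20·1.670 = 89.3; c'Δl = 18.37; W sinα = 36.6
Slice 4: Δl = 2.2/cos26.8° = 2.465 m; N'_4 = 141·cos26.8° − 26·2.465 = 61.8; c'Δl = 27.11; W sinα = 63.6
Slice 5: Δl = 2.7/cos41.6° = 3.611 m; N'_5 = 80·cos41.6° − 13·3.611 = 12.9; c'Δl = 39.72; W sinα = 53.1
Σc'Δl = 148.4 kN/m; ΣN' = 492.7 kN/m; ΣW sinα = 156.1 kN/m
Resisting = 148.4 + 492.7·tan28.8° = 148.4 + 270.9 = 419.3 kN/m
FS = 419.3 / 156.1 = 2.687

FS = 2.69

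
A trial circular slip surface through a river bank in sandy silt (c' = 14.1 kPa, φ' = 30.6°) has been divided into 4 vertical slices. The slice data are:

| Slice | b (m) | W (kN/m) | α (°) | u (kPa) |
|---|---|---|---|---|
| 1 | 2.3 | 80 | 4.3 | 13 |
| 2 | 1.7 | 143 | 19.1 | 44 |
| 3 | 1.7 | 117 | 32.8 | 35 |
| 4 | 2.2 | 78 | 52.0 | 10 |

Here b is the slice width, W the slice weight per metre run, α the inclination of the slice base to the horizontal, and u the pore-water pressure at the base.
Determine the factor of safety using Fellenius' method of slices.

FS = 1.25

Ordinary method of slices: FS = Σ[c'·Δl_i + (W_i cosα_i − u_i·Δl_i)·tanφ'] / Σ W_i sinα_i, with Δl_i = b_i / cosα_i.
Slice 1: Δl = 2.3/cos4.3° = 2.306 m; N'_1 = 80·cos4.3° − 13·2.306 = 49.8; c'Δl = 32.52; W sinα = 6.0
Slice 2: Δl = 1.7/cos19.1° = 1.799 m; N'_2 = 143·cos19.1° − 44·1.799 = 56.0; c'Δl = 25.37; W sinα = 46.8
Slice 3: Δl = 1.7/cos32.8° = 2.022 m; N'_3 = 117·cos32.8° − 35·2.022 = 27.6; c'Δl = 28.52; W sinα = 63.4
Slice 4: Δl = 2.2/cos52.0° = 3.573 m; N'_4 = 78·cos52.0° − 10·3.573 = 12.3; c'Δl = 50.38; W sinα = 61.5
Σc'Δl = 136.8 kN/m; ΣN' = 145.6 kN/m; ΣW sinα = 177.6 kN/m
Resisting = 136.8 + 145.6·tan30.6° = 136.8 + 86.1 = 222.9 kN/m
FS = 222.9 / 177.6 = 1.255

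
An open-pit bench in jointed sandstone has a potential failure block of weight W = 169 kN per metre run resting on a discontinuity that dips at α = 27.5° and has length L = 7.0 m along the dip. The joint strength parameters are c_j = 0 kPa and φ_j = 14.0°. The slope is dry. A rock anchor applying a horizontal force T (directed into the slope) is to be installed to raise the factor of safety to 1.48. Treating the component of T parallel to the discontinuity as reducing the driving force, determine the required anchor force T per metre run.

Resolving forces along and normal to the sliding plane, with the horizontal anchor force T adding T·sinα to the effective normal force and T·cosα acting up the plane against the driving force:
FS = [c_jL + (W cosα + T sinα) tanφ_j] / [W sinα − T cosα]
Without the anchor: N' = 149.9 kN/m, driving T_d = 78.0 kN/m, resisting R = 0·7.0 + 149.9·tan14.0° = 37.4 kN/m, FS = 0.48.
Setting FS = 1.48 and solving for T:
1.48·(78.0 − T cos27.5°) = 37.4 + T sin27.5°·tan14.0°
T·(sin27.5°·tan14.0° + 1.48·cos27.5°) = 1.48·78.0 − 37.4
T·(0.4617·0.2493 + 1.48·0.8870) = 115.5 − 37.4 = 78.1
T·1.4279 = 78.1
T = 54.7 kN/m

T = 55 kN/m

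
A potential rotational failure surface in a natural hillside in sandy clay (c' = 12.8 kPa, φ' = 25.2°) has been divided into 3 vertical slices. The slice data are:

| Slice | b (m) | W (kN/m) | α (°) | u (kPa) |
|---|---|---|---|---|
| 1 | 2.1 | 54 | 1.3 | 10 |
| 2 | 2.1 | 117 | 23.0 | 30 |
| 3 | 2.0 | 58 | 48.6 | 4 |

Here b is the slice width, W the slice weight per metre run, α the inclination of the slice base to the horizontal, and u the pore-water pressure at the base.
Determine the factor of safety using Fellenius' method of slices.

Ordinary method of slices: FS = Σ[c'·Δl_i + (W_i cosα_i − u_i·Δl_i)·tanφ'] / Σ W_i sinα_i, with Δl_i = b_i / cosα_i.
Slice 1: Δl = 2.1/cos1.3° = 2.101 m; N'_1 = 54·cos1.3° − 10·2.101 = 33.0; c'Δl = 26.89; W sinα = 1.2
Slice 2: Δl = 2.1/cos23.0° = 2.281 m; N'_2 = 117·cos23.0° − 30·2.281 = 39.3; c'Δl = 29.20; W sinα = 45.7
Slice 3: Δl = 2.0/cos48.6° = 3.024 m; N'_3 = 58·cos48.6° − 4·3.024 = 26.3; c'Δl = 38.71; W sinα = 43.5
Σc'Δl = 94.8 kN/m; ΣN' = 98.5 kN/m; ΣW sinα = 90.4 kN/m
Resisting = 94.8 + 98.5·tan25.2° = 94.8 + 46.3 = 141.1 kN/m
FS = 141.1 / 90.4 = 1.561

FS = 1.56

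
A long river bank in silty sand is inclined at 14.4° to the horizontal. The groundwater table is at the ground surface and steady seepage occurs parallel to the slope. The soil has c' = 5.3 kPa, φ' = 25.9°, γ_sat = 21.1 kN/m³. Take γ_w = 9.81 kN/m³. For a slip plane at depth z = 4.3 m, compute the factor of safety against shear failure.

With seepage parallel to the slope and the water table at the surface, the effective normal stress on the slip plane uses the buoyant unit weight γ' = γ_sat − γ_w while the driving shear stress uses γ_sat:
FS = [c' + γ' z cos²β tanφ'] / [γ_sat z sinβ cosβ]
γ' = 21.1 − 9.81 = 11.29 kN/m³
Numerator = 5.3 + 11.29·4.3·cos²14.4°·tan25.9° = 5.3 + 11.29·4.3·0.9382·0.4856 = 27.415 kPa
Denominator = 21.1·4.3·sin14.4°·cos14.4° = 21.1·4.3·0.2487·0.9686 = 21.855 kPa
FS = 27.415 / 21.855 = 1.254

FS = 1.25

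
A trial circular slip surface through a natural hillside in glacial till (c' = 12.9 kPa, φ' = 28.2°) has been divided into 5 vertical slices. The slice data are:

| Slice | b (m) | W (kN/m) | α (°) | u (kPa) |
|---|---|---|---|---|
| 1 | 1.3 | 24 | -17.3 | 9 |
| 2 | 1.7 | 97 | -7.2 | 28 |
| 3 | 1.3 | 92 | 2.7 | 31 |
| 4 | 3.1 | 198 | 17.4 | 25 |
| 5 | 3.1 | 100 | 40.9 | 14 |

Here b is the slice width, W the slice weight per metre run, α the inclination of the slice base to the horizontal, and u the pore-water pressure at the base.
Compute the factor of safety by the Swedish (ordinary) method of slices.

FS = 2.53

Ordinary method of slices: FS = Σ[c'·Δl_i + (W_i cosα_i − u_i·Δl_i)·tanφ'] / Σ W_i sinα_i, with Δl_i = b_i / cosα_i.
Slice 1: Δl = 1.3/cos(-17.3°) = 1.362 m; N'_1 = 24·cos(-17.3°) − 9·1.362 = 10.7; c'Δl = 17.56; W sinα = -7.1
Slice 2: Δl = 1.7/cos(-7.2°) = 1.714 m; N'_2 = 97·cos(-7.2°) − 28·1.714 = 48.3; c'Δl = 22.10; W sinα = -12.2
Slice 3: Δl = 1.3/cos2.7° = 1.301 m; N'_3 = 92·cos2.7° − 31·1.301 = 51.6; c'Δl = 16.79; W sinα = 4.3
Slice 4: Δl = 3.1/cos17.4° = 3.249 m; N'_4 = 198·cos17.4° − 25·3.249 = 107.7; c'Δl = 41.91; W sinα = 59.2
Slice 5: Δl = 3.1/cos40.9° = 4.101 m; N'_5 = 100·cos40.9° − 14·4.101 = 18.2; c'Δl = 52.91; W sinα = 65.5
Σc'Δl = 151.3 kN/m; ΣN' = 236.4 kN/m; ΣW sinα = 109.7 kN/m
Resisting = 151.3 + 236.4·tan28.2° = 151.3 + 126.7 = 278.0 kN/m
FS = 278.0 / 109.7 = 2.534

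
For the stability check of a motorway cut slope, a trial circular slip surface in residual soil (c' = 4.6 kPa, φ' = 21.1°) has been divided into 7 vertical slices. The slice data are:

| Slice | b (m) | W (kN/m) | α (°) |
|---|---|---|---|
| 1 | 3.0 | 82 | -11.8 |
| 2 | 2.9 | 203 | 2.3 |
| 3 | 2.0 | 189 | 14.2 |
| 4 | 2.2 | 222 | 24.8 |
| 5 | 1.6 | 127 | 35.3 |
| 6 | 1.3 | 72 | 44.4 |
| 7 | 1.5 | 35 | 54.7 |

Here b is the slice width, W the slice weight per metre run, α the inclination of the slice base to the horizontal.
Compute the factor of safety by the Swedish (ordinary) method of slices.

FS = 1.42

Ordinary method of slices: FS = Σ[c'·Δl_i + (W_i cosα_i)·tanφ'] / Σ W_i sinα_i, with Δl_i = b_i / cosα_i.
Slice 1: Δl = 3.0/cos(-11.8°) = 3.065 m; N'_1 = 82·cos(-11.8°) = 80.3; c'Δl = 14.10; W sinα = -16.8
Slice 2: Δl = 2.9/cos2.3° = 2.902 m; N'_2 = 203·cos2.3° = 202.8; c'Δl = 13.35; W sinα = 8.1
Slice 3: Δl = 2.0/cos14.2° = 2.063 m; N'_3 = 189·cos14.2° = 183.2; c'Δl = 9.49; W sinα = 46.4
Slice 4: Δl = 2.2/cos24.8° = 2.424 m; N'_4 = 222·cos24.8° = 201.5; c'Δl = 11.15; W sinα = 93.1
Slice 5: Δl = 1.6/cos35.3° = 1.960 m; N'_5 = 127·cos35.3° = 103.6; c'Δl = 9.02; W sinα = 73.4
Slice 6: Δl = 1.3/cos44.4° = 1.820 m; N'_6 = 72·cos44.4° = 51.4; c'Δl = 8.37; W sinα = 50.4
Slice 7: Δl = 1.5/cos54.7° = 2.596 m; N'_7 = 35·cos54.7° = 20.2; c'Δl = 11.94; W sinα = 28.6
Σc'Δl = 77.4 kN/m; ΣN' = 843.2 kN/m; ΣW sinα = 283.2 kN/m
Resisting = 77.4 + 843.2·tan21.1° = 77.4 + 325.4 = 402.8 kN/m
FS = 402.8 / 283.2 = 1.422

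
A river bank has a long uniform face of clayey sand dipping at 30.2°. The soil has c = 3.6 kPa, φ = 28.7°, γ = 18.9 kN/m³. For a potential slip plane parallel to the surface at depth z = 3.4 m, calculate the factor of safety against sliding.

FS = 1.07

For an infinite slope with a slip plane parallel to the surface (no pore pressure): FS = [c + γz cos²β tanφ] / [γz sinβ cosβ].
γz = 18.9·3.4 = 64.26 kN/m²
Numerator = 3.6 + 64.26·cos²30.2°·tan28.7° = 3.6 + 64.26·0.7470·0.5475 = 29.879 kPa
Denominator = 64.26·sin30.2°·cos30.2° = 64.26·0.5030·0.8643 = 27.937 kPa
FS = 29.879 / 27.937 = 1.070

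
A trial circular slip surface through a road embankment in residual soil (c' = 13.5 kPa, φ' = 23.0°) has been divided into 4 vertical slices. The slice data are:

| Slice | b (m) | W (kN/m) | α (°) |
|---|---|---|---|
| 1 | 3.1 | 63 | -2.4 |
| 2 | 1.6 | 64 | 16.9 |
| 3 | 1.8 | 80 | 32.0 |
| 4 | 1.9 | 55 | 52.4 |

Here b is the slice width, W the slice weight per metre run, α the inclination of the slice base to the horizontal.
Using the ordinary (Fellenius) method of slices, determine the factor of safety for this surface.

FS = 2.27

Ordinary method of slices: FS = Σ[c'·Δl_i + (W_i cosα_i)·tanφ'] / Σ W_i sinα_i, with Δl_i = b_i / cosα_i.
Slice 1: Δl = 3.1/cos(-2.4°) = 3.103 m; N'_1 = 63·cos(-2.4°) = 62.9; c'Δl = 41.89; W sinα = -2.6
Slice 2: Δl = 1.6/cos16.9° = 1.672 m; N'_2 = 64·cos16.9° = 61.2; c'Δl = 22.57; W sinα = 18.6
Slice 3: Δl = 1.8/cos32.0° = 2.123 m; N'_3 = 80·cos32.0° = 67.8; c'Δl = 28.65; W sinα = 42.4
Slice 4: Δl = 1.9/cos52.4° = 3.114 m; N'_4 = 55·cos52.4° = 33.6; c'Δl = 42.04; W sinα = 43.6
Σc'Δl = 135.2 kN/m; ΣN' = 225.6 kN/m; ΣW sinα = 101.9 kN/m
Resisting = 135.2 + 225.6·tan23.0° = 135.2 + 95.8 = 230.9 kN/m
FS = 230.9 / 101.9 = 2.265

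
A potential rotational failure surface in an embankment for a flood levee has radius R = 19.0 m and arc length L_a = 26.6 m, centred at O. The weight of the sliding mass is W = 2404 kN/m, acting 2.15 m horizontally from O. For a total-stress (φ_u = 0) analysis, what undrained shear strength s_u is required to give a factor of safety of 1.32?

s_u = 13.5 kPa

FS = s_u·L_a·R / (W·d), so s_u = FS·W·d / (L_a·R).
s_u = 1.32·2404·2.15 / (26.60·19.0) = 6822.6 / 505.40 = 13.50 kPa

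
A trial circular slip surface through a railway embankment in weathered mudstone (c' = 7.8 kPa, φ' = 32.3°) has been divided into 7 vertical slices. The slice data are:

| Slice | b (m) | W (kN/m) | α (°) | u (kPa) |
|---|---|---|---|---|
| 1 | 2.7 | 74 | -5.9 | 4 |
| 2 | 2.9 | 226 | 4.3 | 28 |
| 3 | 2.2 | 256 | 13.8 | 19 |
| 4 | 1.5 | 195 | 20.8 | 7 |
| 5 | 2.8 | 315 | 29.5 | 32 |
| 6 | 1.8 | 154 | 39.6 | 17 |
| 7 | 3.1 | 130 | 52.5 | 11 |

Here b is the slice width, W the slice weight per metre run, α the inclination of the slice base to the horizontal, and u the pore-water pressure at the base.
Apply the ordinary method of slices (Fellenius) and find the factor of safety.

Ordinary method of slices: FS = Σ[c'·Δl_i + (W_i cosα_i − u_i·Δl_i)·tanφ'] / Σ W_i sinα_i, with Δl_i = b_i / cosα_i.
Slice 1: Δl = 2.7/cos(-5.9°) = 2.714 m; N'_1 = 74·cos(-5.9°) − 4·2.714 = 62.8; c'Δl = 21.17; W sinα = -7.6
Slice 2: Δl = 2.9/cos4.3° = 2.908 m; N'_2 = 226·cos4.3° − 28·2.908 = 143.9; c'Δl = 22.68; W sinα = 16.9
Slice 3: Δl = 2.2/cos13.8° = 2.265 m; N'_3 = 256·cos13.8° − 19·2.265 = 205.6; c'Δl = 17.67; W sinα = 61.1
Slice 4: Δl = 1.5/cos20.8° = 1.605 m; N'_4 = 195·cos20.8° − 7·1.605 = 171.1; c'Δl = 12.52; W sinα = 69.2
Slice 5: Δl = 2.8/cos29.5° = 3.217 m; N'_5 = 315·cos29.5° − 32·3.217 = 171.2; c'Δl = 25.09; W sinα = 155.1
Slice 6: Δl = 1.8/cos39.6° = 2.336 m; N'_6 = 154·cos39.6° − 17·2.336 = 78.9; c'Δl = 18.22; W sinα = 98.2
Slice 7: Δl = 3.1/cos52.5° = 5.092 m; N'_7 = 130·cos52.5° − 11·5.092 = 23.1; c'Δl = 39.72; W sinα = 103.1
Σc'Δl = 157.1 kN/m; ΣN' = 856.6 kN/m; ΣW sinα = 496.1 kN/m
Resisting = 157.1 + 856.6·tan32.3° = 157.1 + 541.5 = 698.6 kN/m
FS = 698.6 / 496.1 = 1.408

FS = 1.41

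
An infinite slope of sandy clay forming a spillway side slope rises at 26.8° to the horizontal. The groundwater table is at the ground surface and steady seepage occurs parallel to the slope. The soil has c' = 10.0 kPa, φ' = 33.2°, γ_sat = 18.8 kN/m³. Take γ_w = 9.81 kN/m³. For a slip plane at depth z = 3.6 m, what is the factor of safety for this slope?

FS = 0.99

With seepage parallel to the slope and the water table at the surface, the effective normal stress on the slip plane uses the buoyant unit weight γ' = γ_sat − γ_w while the driving shear stress uses γ_sat:
FS = [c' + γ' z cos²β tanφ'] / [γ_sat z sinβ cosβ]
γ' = 18.8 − 9.81 = 8.99 kN/m³
Numerator = 10.0 + 8.99·3.6·cos²26.8°·tan33.2° = 10.0 + 8.99·3.6·0.7967·0.6544 = 26.873 kPa
Denominator = 18.8·3.6·sin26.8°·cos26.8° = 18.8·3.6·0.4509·0.8926 = 27.238 kPa
FS = 26.873 / 27.238 = 0.987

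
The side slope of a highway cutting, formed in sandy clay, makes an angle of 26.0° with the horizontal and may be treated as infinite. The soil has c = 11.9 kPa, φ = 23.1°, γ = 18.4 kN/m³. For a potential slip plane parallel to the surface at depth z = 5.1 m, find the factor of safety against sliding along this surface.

For an infinite slope with a slip plane parallel to the surface (no pore pressure): FS = [c + γz cos²β tanφ] / [γz sinβ cosβ].
γz = 18.4·5.1 = 93.84 kN/m²
Numerator = 11.9 + 93.84·cos²26.0°·tan23.1° = 11.9 + 93.84·0.8078·0.4265 = 44.234 kPa
Denominator = 93.84·sin26.0°·cos26.0° = 93.84·0.4384·0.8988 = 36.973 kPa
FS = 44.234 / 36.973 = 1.196

FS = 1.20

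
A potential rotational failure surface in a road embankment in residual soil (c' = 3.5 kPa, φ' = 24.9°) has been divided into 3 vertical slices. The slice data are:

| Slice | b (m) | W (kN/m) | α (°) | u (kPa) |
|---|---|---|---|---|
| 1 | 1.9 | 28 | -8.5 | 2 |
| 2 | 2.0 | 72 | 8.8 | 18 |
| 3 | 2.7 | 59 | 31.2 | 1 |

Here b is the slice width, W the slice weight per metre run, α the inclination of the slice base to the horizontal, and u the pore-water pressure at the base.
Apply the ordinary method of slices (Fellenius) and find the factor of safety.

Ordinary method of slices: FS = Σ[c'·Δl_i + (W_i cosα_i − u_i·Δl_i)·tanφ'] / Σ W_i sinα_i, with Δl_i = b_i / cosα_i.
Slice 1: Δl = 1.9/cos(-8.5°) = 1.921 m; N'_1 = 28·cos(-8.5°) − 2·1.921 = 23.9; c'Δl = 6.72; W sinα = -4.1
Slice 2: Δl = 2.0/cos8.8° = 2.024 m; N'_2 = 72·cos8.8° − 18·2.024 = 34.7; c'Δl = 7.08; W sinα = 11.0
Slice 3: Δl = 2.7/cos31.2° = 3.157 m; N'_3 = 59·cos31.2° − 1·3.157 = 47.3; c'Δl = 11.05; W sinα = 30.6
Σc'Δl = 24.9 kN/m; ΣN' = 105.9 kN/m; ΣW sinα = 37.4 kN/m
Resisting = 24.9 + 105.9·tan24.9° = 24.9 + 49.1 = 74.0 kN/m
FS = 74.0 / 37.4 = 1.977

FS = 1.98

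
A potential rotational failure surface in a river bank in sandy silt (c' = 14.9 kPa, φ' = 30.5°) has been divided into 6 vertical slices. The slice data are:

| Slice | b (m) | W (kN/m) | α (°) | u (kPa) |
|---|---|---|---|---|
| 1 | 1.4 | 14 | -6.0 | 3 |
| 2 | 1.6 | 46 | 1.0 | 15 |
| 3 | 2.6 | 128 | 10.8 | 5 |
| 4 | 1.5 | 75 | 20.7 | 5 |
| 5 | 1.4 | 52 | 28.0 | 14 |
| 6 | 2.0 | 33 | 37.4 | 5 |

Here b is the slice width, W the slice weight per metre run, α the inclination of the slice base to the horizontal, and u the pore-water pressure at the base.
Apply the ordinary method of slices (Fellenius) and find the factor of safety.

Ordinary method of slices: FS = Σ[c'·Δl_i + (W_i cosα_i − u_i·Δl_i)·tanφ'] / Σ W_i sinα_i, with Δl_i = b_i / cosα_i.
Slice 1: Δl = 1.4/cos(-6.0°) = 1.408 m; N'_1 = 14·cos(-6.0°) − 3·1.408 = 9.7; c'Δl = 20.97; W sinα = -1.5
Slice 2: Δl = 1.6/cos1.0° = 1.600 m; N'_2 = 46·cos1.0° − 15·1.600 = 22.0; c'Δl = 23.84; W sinα = 0.8
Slice 3: Δl = 2.6/cos10.8° = 2.647 m; N'_3 = 128·cos10.8° − 5·2.647 = 112.5; c'Δl = 39.44; W sinα = 24.0
Slice 4: Δl = 1.5/cos20.7° = 1.604 m; N'_4 = 75·cos20.7° − 5·1.604 = 62.1; c'Δl = 23.89; W sinα = 26.5
Slice 5: Δl = 1.4/cos28.0° = 1.586 m; N'_5 = 52·cos28.0° − 14·1.586 = 23.7; c'Δl = 23.63; W sinα = 24.4
Slice 6: Δl = 2.0/cos37.4° = 2.518 m; N'_6 = 33·cos37.4° − 5·2.518 = 13.6; c'Δl = 37.51; W sinα = 20.0
Σc'Δl = 169.3 kN/m; ΣN' = 243.7 kN/m; ΣW sinα = 94.3 kN/m
Resisting = 169.3 + 243.7·tan30.5° = 169.3 + 143.5 = 312.8 kN/m
FS = 312.8 / 94.3 = 3.318

FS = 3.32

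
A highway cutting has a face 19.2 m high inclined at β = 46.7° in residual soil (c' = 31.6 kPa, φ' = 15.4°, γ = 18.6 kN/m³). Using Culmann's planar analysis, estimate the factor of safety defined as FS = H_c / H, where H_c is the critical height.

H_c = (4c'/γ) · sinβ cosφ' / [1 − cos(β − φ')]
    = (4·31.6/18.6) · sin46.7°·cos15.4° / [1 − cos31.3°]
    = 6.796 · 0.7016 / 0.1455 = 32.76 m
FS = H_c / H = 32.76 / 19.2 = 1.706

FS = 1.71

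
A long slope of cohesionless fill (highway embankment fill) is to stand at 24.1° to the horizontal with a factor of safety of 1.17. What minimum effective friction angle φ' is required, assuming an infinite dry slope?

φ' = 27.6°

FS = tanφ'/tanβ ⇒ tanφ' = FS · tanβ = 1.17 · tan24.1° = 0.5234
φ' = arctan(0.5234) = 27.63°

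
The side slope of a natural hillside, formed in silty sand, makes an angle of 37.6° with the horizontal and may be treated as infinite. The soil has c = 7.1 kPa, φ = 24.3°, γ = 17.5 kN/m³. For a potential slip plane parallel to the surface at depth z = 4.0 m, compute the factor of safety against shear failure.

For an infinite slope with a slip plane parallel to the surface (no pore pressure): FS = [c + γz cos²β tanφ] / [γz sinβ cosβ].
γz = 17.5·4.0 = 70.00 kN/m²
Numerator = 7.1 + 70.00·cos²37.6°·tan24.3° = 7.1 + 70.00·0.6277·0.4515 = 26.940 kPa
Denominator = 70.00·sin37.6°·cos37.6° = 70.00·0.6101·0.7923 = 33.839 kPa
FS = 26.940 / 33.839 = 0.796

FS = 0.80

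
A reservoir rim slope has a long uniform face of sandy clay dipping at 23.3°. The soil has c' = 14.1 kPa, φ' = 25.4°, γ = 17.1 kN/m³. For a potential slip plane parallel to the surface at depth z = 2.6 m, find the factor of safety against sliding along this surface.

FS = 1.98

For an infinite slope with a slip plane parallel to the surface (no pore pressure): FS = [c' + γz cos²β tanφ'] / [γz sinβ cosβ].
γz = 17.1·2.6 = 44.46 kN/m²
Numerator = 14.1 + 44.46·cos²23.3°·tan25.4° = 14.1 + 44.46·0.8435·0.4748 = 31.908 kPa
Denominator = 44.46·sin23.3°·cos23.3° = 44.46·0.3955·0.9184 = 16.152 kPa
FS = 31.908 / 16.152 = 1.976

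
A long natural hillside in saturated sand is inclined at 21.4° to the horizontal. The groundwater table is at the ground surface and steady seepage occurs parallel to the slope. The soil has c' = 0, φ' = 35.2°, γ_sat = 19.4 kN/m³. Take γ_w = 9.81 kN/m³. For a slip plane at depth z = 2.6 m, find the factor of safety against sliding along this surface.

FS = 0.89

With seepage parallel to the slope and the water table at the surface, the effective normal stress on the slip plane uses the buoyant unit weight γ' = γ_sat − γ_w while the driving shear stress uses γ_sat:
FS = [c' + γ' z cos²β tanφ'] / [γ_sat z sinβ cosβ]
(For c' = 0 this reduces to FS = (γ'/γ_sat)·tanφ'/tanβ.)
γ' = 19.4 − 9.81 = 9.59 kN/m³
Numerator = 0.0 + 9.59·2.6·cos²21.4°·tan35.2° = 0.0 + 9.59·2.6·0.8669·0.7054 = 15.247 kPa
Denominator = 19.4·2.6·sin21.4°·cos21.4° = 19.4·2.6·0.3649·0.9311 = 17.136 kPa
FS = 15.247 / 17.136 = 0.890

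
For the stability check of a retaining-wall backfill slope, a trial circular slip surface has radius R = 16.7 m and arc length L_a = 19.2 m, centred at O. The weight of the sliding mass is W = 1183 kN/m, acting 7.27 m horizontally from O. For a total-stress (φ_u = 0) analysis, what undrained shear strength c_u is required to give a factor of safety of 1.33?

FS = c_u·L_a·R / (W·d), so c_u = FS·W·d / (L_a·R).
c_u = 1.33·1183·7.27 / (19.20·16.7) = 11438.5 / 320.64 = 35.67 kPa

c_u = 35.7 kPa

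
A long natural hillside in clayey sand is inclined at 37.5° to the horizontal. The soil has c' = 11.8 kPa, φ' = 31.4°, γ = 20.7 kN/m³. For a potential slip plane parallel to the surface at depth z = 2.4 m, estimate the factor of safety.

FS = 1.29

For an infinite slope with a slip plane parallel to the surface (no pore pressure): FS = [c' + γz cos²β tanφ'] / [γz sinβ cosβ].
γz = 20.7·2.4 = 49.68 kN/m²
Numerator = 11.8 + 49.68·cos²37.5°·tan31.4° = 11.8 + 49.68·0.6294·0.6104 = 30.887 kPa
Denominator = 49.68·sin37.5°·cos37.5° = 49.68·0.6088·0.7934 = 23.994 kPa
FS = 30.887 / 23.994 = 1.287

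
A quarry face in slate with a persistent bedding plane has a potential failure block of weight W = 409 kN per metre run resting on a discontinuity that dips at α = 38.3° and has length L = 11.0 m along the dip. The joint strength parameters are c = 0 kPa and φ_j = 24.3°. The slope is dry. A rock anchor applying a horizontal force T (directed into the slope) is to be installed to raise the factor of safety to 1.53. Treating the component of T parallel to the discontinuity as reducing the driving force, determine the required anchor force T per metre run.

T = 164 kN/m

Resolving forces along and normal to the sliding plane, with the horizontal anchor force T adding T·sinα to the effective normal force and T·cosα acting up the plane against the driving force:
FS = [cL + (W cosα + T sinα) tanφ_j] / [W sinα − T cosα]
Without the anchor: N' = 321.0 kN/m, driving T_d = 253.5 kN/m, resisting R = 0·11.0 + 321.0·tan24.3° = 144.9 kN/m, FS = 0.57.
Setting FS = 1.53 and solving for T:
1.53·(253.5 − T cos38.3°) = 144.9 + T sin38.3°·tan24.3°
T·(sin38.3°·tan24.3° + 1.53·cos38.3°) = 1.53·253.5 − 144.9
T·(0.6198·0.4515 + 1.53·0.7848) = 387.8 − 144.9 = 242.9
T·1.4805 = 242.9
T = 164.1 kN/m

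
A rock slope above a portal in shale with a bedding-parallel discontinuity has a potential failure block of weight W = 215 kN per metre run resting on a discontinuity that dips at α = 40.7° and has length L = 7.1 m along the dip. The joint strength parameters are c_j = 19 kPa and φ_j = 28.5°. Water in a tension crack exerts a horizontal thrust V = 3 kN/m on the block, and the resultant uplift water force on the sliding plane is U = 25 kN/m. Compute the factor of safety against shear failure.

FS = 1.47

Resolving the block weight along and normal to the plane and applying the Mohr–Coulomb strength on the joint:
N' = W cosα − U − V sinα = 215·cos40.7° − 25 − 3·sin40.7° = 136.0 kN/m
Driving force T = W sinα + V cosα = 215·sin40.7° + 3·cos40.7° = 142.5 kN/m
Resisting force R = c_j·L + N'·tanφ_j = 19·7.1 + 136.0·tan28.5° = 134.9 + 73.9 = 208.8 kN/m
FS = R / T = 208.8 / 142.5 = 1.465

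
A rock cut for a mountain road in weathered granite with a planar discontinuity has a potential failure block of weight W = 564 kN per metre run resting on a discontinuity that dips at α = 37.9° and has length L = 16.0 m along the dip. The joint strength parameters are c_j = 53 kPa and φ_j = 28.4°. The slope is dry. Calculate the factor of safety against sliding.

FS = 3.14

Resolving the block weight along and normal to the plane and applying the Mohr–Coulomb strength on the joint:
N' = W cosα = 564·cos37.9° = 445.0 kN/m
Driving force T = W sinα = 564·sin37.9° = 346.5 kN/m
Resisting force R = c_j·L + N'·tanφ_j = 53·16.0 + 445.0·tan28.4° = 848.0 + 240.6 = 1088.6 kN/m
FS = R / T = 1088.6 / 346.5 = 3.142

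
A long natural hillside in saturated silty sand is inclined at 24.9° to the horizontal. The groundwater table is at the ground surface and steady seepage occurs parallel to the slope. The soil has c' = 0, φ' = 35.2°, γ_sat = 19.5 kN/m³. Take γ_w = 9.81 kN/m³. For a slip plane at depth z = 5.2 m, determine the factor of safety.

With seepage parallel to the slope and the water table at the surface, the effective normal stress on the slip plane uses the buoyant unit weight γ' = γ_sat − γ_w while the driving shear stress uses γ_sat:
FS = [c' + γ' z cos²β tanφ'] / [γ_sat z sinβ cosβ]
(For c' = 0 this reduces to FS = (γ'/γ_sat)·tanφ'/tanβ.)
γ' = 19.5 − 9.81 = 9.69 kN/m³
Numerator = 0.0 + 9.69·5.2·cos²24.9°·tan35.2° = 0.0 + 9.69·5.2·0.8227·0.7054 = 29.244 kPa
Denominator = 19.5·5.2·sin24.9°·cos24.9° = 19.5·5.2·0.4210·0.9070 = 38.724 kPa
FS = 29.244 / 38.724 = 0.755

FS = 0.76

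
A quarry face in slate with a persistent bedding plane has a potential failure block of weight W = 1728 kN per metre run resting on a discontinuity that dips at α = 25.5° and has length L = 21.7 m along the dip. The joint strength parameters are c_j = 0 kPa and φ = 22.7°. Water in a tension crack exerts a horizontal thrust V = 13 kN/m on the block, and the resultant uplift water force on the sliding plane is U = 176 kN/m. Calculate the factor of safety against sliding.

FS = 0.76

Resolving the block weight along and normal to the plane and applying the Mohr–Coulomb strength on the joint:
N' = W cosα − U − V sinα = 1728·cos25.5° − 176 − 13·sin25.5° = 1378.1 kN/m
Driving force T = W sinα + V cosα = 1728·sin25.5° + 13·cos25.5° = 755.7 kN/m
Resisting force R = c_j·L + N'·tanφ = 0·21.7 + 1378.1·tan22.7° = 0.0 + 576.5 = 576.5 kN/m
FS = R / T = 576.5 / 755.7 = 0.763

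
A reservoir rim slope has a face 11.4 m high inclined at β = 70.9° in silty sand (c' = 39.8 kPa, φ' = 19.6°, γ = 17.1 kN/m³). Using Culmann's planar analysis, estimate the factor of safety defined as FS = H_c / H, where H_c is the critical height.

FS = 1.94

H_c = (4c'/γ) · sinβ cosφ' / [1 − cos(β − φ')]
    = (4·39.8/17.1) · sin70.9°·cos19.6° / [1 − cos51.3°]
    = 9.310 · 0.8902 / 0.3748 = 22.11 m
FS = H_c / H = 22.11 / 11.4 = 1.940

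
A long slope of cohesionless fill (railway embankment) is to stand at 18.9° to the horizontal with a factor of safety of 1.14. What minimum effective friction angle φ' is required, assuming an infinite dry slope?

FS = tanφ'/tanβ ⇒ tanφ' = FS · tanβ = 1.14 · tan18.9° = 0.3903
φ' = arctan(0.3903) = 21.32°

φ' = 21.3°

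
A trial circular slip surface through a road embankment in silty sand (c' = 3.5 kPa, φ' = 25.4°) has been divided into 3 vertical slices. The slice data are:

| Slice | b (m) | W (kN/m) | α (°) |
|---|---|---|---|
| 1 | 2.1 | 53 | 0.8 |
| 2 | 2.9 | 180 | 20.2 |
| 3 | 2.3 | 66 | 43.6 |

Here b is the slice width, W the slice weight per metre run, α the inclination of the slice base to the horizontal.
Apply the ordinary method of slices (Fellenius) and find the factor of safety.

FS = 1.45

Ordinary method of slices: FS = Σ[c'·Δl_i + (W_i cosα_i)·tanφ'] / Σ W_i sinα_i, with Δl_i = b_i / cosα_i.
Slice 1: Δl = 2.1/cos0.8° = 2.100 m; N'_1 = 53·cos0.8° = 53.0; c'Δl = 7.35; W sinα = 0.7
Slice 2: Δl = 2.9/cos20.2° = 3.090 m; N'_2 = 180·cos20.2° = 168.9; c'Δl = 10.82; W sinα = 62.2
Slice 3: Δl = 2.3/cos43.6° = 3.176 m; N'_3 = 66·cos43.6° = 47.8; c'Δl = 11.12; W sinα = 45.5
Σc'Δl = 29.3 kN/m; ΣN' = 269.7 kN/m; ΣW sinα = 108.4 kN/m
Resisting = 29.3 + 269.7·tan25.4° = 29.3 + 128.1 = 157.4 kN/m
FS = 157.4 / 108.4 = 1.451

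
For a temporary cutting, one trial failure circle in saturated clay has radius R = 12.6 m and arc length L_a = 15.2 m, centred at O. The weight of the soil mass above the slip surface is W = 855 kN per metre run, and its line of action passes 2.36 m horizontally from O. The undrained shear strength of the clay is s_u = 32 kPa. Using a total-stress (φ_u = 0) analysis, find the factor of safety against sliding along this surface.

Taking moments about the centre O, the resisting moment is provided by the undrained shear strength acting along the arc:
M_R = s_u·L_a·R = 32·15.20·12.6 = 6128.6 kN·m/m
M_D = W·d = 855·2.36 = 2017.8 kN·m/m
FS = M_R / M_D = 6128.6 / 2017.8 = 3.037

FS = 3.04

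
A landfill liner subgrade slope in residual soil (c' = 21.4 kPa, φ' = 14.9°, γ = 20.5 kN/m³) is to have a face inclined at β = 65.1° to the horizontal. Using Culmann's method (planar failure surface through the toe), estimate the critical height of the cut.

H_c = 10.17 m

Culmann's analysis gives the critical failure plane at α_cr = (β + φ')/2 = (65.1 + 14.9)/2 = 40.0°, and the critical height
H_c = (4c'/γ) · sinβ cosφ' / [1 − cos(β − φ')]
    = (4·21.4/20.5) · sin65.1°·cos14.9° / [1 − cos(50.2°)]
    = 4.176 · 0.9070·0.9664 / [1 − 0.6401]
    = 4.176 · 0.8765 / 0.3599
    = 10.17 m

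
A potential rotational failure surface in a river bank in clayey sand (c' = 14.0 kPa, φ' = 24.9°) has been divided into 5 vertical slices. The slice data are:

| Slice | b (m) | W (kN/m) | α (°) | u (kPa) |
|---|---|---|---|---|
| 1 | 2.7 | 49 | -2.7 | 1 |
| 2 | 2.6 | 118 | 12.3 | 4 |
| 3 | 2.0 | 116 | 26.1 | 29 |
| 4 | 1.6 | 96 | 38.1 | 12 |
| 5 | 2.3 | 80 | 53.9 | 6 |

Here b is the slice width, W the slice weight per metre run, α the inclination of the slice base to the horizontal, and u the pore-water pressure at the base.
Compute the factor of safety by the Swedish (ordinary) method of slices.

FS = 1.58

Ordinary method of slices: FS = Σ[c'·Δl_i + (W_i cosα_i − u_i·Δl_i)·tanφ'] / Σ W_i sinα_i, with Δl_i = b_i / cosα_i.
Slice 1: Δl = 2.7/cos(-2.7°) = 2.703 m; N'_1 = 49·cos(-2.7°) − 1·2.703 = 46.2; c'Δl = 37.84; W sinα = -2.3
Slice 2: Δl = 2.6/cos12.3° = 2.661 m; N'_2 = 118·cos12.3° − 4·2.661 = 104.6; c'Δl = 37.26; W sinα = 25.1
Slice 3: Δl = 2.0/cos26.1° = 2.227 m; N'_3 = 116·cos26.1° − 29·2.227 = 39.6; c'Δl = 31.18; W sinα = 51.0
Slice 4: Δl = 1.6/cos38.1° = 2.033 m; N'_4 = 96·cos38.1° − 12·2.033 = 51.1; c'Δl = 28.46; W sinα = 59.2
Slice 5: Δl = 2.3/cos53.9° = 3.904 m; N'_5 = 80·cos53.9° − 6·3.904 = 23.7; c'Δl = 54.65; W sinα = 64.6
Σc'Δl = 189.4 kN/m; ΣN' = 265.3 kN/m; ΣW sinα = 197.7 kN/m
Resisting = 189.4 + 265.3·tan24.9° = 189.4 + 123.2 = 312.6 kN/m
FS = 312.6 / 197.7 = 1.581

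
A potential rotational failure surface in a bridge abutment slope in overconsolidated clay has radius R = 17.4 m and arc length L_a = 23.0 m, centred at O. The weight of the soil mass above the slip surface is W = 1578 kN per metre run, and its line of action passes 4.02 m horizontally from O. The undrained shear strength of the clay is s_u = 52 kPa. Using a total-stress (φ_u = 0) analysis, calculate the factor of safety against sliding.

Taking moments about the centre O, the resisting moment is provided by the undrained shear strength acting along the arc:
M_R = s_u·L_a·R = 52·23.00·17.4 = 20810.4 kN·m/m
M_D = W·d = 1578·4.02 = 6343.6 kN·m/m
FS = M_R / M_D = 20810.4 / 6343.6 = 3.281

FS = 3.28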